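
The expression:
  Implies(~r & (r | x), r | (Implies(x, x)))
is always true.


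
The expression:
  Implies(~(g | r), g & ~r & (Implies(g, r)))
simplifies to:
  g | r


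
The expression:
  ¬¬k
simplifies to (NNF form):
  k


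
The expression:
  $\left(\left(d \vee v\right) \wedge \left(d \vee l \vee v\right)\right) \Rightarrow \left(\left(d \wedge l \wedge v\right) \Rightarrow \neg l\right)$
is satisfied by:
  {l: False, v: False, d: False}
  {d: True, l: False, v: False}
  {v: True, l: False, d: False}
  {d: True, v: True, l: False}
  {l: True, d: False, v: False}
  {d: True, l: True, v: False}
  {v: True, l: True, d: False}


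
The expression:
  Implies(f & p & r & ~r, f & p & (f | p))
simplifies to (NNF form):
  True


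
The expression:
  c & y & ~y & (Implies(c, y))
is never true.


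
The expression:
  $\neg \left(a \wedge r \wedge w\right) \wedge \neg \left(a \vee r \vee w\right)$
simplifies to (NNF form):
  $\neg a \wedge \neg r \wedge \neg w$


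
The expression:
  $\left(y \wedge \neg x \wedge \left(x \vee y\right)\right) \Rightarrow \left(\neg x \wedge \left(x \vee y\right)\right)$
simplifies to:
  $\text{True}$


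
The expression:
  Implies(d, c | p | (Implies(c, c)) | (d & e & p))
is always true.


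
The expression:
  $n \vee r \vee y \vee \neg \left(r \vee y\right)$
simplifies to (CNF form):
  $\text{True}$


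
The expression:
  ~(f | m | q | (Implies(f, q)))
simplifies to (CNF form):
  False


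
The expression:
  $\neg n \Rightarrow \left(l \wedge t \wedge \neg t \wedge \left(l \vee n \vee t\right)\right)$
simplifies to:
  $n$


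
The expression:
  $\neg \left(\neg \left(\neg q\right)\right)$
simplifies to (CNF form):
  $\neg q$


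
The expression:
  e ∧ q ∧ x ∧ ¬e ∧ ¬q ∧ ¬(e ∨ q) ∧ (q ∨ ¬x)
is never true.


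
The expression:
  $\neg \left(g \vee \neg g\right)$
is never true.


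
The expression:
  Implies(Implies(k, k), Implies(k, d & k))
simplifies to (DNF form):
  d | ~k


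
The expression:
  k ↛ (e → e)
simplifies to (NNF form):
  False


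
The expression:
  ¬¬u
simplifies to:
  u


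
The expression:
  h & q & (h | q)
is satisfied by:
  {h: True, q: True}


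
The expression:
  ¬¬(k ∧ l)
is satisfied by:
  {k: True, l: True}


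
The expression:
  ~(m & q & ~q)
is always true.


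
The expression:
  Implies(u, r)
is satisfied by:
  {r: True, u: False}
  {u: False, r: False}
  {u: True, r: True}


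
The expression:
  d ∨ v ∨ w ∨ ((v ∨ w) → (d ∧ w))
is always true.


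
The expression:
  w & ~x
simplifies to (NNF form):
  w & ~x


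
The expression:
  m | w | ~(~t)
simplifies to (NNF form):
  m | t | w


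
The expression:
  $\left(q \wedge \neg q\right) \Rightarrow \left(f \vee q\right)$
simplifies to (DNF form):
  $\text{True}$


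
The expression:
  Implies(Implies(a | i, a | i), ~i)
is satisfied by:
  {i: False}


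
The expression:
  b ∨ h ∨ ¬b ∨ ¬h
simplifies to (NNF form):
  True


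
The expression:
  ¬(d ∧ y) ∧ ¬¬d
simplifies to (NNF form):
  d ∧ ¬y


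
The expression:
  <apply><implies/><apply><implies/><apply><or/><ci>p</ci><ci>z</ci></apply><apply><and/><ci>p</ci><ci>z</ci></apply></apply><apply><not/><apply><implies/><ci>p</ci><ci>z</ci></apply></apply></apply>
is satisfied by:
  {z: True, p: False}
  {p: True, z: False}


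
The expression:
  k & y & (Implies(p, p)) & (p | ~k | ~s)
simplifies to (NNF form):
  k & y & (p | ~s)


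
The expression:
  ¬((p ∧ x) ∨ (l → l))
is never true.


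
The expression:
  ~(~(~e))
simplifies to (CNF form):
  ~e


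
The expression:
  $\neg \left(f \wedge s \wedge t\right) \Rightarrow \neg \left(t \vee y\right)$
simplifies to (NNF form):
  $\left(f \vee \neg t\right) \wedge \left(s \vee \neg t\right) \wedge \left(t \vee \neg y\right)$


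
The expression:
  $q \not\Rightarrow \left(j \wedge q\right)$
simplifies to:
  $q \wedge \neg j$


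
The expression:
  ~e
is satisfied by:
  {e: False}


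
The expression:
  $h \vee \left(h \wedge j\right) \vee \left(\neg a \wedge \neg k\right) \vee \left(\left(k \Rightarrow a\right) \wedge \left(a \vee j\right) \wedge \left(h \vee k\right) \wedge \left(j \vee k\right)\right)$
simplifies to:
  $h \vee \left(a \wedge k\right) \vee \left(\neg a \wedge \neg k\right)$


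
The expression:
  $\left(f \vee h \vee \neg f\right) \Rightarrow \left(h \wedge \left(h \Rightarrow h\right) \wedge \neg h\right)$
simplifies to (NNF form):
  $\text{False}$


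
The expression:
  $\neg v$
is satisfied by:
  {v: False}


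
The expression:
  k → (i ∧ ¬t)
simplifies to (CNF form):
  (i ∨ ¬k) ∧ (¬k ∨ ¬t)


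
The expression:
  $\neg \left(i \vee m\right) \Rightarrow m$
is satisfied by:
  {i: True, m: True}
  {i: True, m: False}
  {m: True, i: False}


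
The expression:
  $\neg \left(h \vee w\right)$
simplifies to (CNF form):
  $\neg h \wedge \neg w$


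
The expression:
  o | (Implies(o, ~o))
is always true.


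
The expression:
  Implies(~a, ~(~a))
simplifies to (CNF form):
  a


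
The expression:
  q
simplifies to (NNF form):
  q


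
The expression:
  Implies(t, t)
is always true.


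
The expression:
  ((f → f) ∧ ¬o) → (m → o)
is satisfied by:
  {o: True, m: False}
  {m: False, o: False}
  {m: True, o: True}


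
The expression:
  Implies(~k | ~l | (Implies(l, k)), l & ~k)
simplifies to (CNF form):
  l & ~k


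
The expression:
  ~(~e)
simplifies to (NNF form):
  e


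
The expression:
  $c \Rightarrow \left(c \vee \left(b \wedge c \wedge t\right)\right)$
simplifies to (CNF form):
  $\text{True}$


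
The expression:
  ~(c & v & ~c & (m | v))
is always true.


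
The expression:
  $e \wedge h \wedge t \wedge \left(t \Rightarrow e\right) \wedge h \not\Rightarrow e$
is never true.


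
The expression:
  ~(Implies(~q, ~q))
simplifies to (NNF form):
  False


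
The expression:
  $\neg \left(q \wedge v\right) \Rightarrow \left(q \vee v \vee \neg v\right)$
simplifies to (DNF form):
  $\text{True}$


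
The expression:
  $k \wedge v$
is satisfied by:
  {k: True, v: True}


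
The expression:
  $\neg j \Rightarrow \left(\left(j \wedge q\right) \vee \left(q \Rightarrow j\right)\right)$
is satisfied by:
  {j: True, q: False}
  {q: False, j: False}
  {q: True, j: True}


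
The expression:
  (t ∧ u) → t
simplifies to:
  True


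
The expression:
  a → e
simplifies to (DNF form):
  e ∨ ¬a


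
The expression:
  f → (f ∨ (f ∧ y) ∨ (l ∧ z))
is always true.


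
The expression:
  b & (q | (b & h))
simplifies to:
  b & (h | q)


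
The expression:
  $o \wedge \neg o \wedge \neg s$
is never true.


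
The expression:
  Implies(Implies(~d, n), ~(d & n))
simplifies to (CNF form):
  ~d | ~n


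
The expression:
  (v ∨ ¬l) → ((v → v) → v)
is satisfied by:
  {v: True, l: True}
  {v: True, l: False}
  {l: True, v: False}


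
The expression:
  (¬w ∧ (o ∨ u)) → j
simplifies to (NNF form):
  j ∨ w ∨ (¬o ∧ ¬u)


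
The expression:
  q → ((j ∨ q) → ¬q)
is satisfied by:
  {q: False}


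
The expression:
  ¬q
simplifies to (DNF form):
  ¬q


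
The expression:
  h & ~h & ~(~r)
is never true.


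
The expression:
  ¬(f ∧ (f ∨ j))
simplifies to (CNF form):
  ¬f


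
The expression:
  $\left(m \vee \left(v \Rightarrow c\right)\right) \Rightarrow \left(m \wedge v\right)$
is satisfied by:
  {m: True, v: True, c: False}
  {v: True, c: False, m: False}
  {m: True, c: True, v: True}


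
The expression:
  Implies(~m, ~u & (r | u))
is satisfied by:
  {m: True, r: True, u: False}
  {m: True, r: False, u: False}
  {m: True, u: True, r: True}
  {m: True, u: True, r: False}
  {r: True, u: False, m: False}


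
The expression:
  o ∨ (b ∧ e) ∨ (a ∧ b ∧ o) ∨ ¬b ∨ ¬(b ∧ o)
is always true.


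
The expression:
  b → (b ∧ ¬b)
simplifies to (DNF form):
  ¬b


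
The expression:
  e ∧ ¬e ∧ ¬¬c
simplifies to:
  False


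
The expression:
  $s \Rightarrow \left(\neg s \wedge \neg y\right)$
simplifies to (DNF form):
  $\neg s$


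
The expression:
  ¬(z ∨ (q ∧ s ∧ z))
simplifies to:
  ¬z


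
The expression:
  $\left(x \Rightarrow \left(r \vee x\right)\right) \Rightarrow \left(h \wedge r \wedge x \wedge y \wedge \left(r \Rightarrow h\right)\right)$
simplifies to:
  $h \wedge r \wedge x \wedge y$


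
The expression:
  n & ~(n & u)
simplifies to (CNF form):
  n & ~u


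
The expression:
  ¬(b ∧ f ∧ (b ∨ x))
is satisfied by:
  {b: False, f: False}
  {f: True, b: False}
  {b: True, f: False}


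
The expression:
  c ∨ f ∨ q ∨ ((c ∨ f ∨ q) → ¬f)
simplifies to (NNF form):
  True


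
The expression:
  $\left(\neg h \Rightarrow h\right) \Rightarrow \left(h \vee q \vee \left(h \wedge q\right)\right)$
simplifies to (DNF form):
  $\text{True}$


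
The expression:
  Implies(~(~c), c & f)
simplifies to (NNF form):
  f | ~c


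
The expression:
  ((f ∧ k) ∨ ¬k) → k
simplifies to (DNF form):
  k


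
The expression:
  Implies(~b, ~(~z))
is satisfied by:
  {b: True, z: True}
  {b: True, z: False}
  {z: True, b: False}


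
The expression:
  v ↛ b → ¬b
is always true.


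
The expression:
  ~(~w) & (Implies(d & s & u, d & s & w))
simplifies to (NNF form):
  w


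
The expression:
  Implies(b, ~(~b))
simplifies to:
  True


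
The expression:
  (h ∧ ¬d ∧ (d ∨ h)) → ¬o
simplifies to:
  d ∨ ¬h ∨ ¬o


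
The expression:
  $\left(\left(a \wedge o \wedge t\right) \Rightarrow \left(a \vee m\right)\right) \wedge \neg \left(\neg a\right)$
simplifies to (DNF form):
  $a$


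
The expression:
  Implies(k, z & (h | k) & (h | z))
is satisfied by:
  {z: True, k: False}
  {k: False, z: False}
  {k: True, z: True}


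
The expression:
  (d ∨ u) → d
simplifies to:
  d ∨ ¬u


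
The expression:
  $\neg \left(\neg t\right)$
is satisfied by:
  {t: True}


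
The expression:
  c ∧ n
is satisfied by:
  {c: True, n: True}


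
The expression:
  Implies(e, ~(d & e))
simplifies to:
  ~d | ~e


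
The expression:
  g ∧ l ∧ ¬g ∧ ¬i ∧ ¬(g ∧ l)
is never true.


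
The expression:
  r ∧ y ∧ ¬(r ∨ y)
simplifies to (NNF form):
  False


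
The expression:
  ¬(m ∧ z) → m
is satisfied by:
  {m: True}


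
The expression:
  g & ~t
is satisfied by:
  {g: True, t: False}


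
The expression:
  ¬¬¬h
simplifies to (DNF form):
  ¬h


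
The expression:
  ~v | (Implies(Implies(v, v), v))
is always true.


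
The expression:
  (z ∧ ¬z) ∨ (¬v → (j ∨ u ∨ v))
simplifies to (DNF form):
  j ∨ u ∨ v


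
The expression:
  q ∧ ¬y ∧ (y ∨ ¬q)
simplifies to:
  False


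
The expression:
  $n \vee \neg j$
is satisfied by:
  {n: True, j: False}
  {j: False, n: False}
  {j: True, n: True}


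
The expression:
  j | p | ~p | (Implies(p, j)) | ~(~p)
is always true.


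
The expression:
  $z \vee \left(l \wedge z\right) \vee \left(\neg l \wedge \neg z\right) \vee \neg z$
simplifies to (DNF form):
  $\text{True}$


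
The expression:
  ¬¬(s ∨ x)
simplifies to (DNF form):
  s ∨ x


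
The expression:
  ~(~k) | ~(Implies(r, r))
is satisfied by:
  {k: True}


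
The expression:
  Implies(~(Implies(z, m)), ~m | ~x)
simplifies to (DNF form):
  True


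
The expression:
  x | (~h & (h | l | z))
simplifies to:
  x | (l & ~h) | (z & ~h)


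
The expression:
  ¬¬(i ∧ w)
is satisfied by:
  {i: True, w: True}


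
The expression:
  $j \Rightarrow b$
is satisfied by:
  {b: True, j: False}
  {j: False, b: False}
  {j: True, b: True}


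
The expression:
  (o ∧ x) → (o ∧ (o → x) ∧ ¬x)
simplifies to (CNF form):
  ¬o ∨ ¬x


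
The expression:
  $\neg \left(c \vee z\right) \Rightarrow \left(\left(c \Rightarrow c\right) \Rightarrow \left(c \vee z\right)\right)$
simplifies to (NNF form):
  $c \vee z$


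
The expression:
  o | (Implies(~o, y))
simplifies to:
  o | y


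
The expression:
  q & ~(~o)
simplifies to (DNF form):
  o & q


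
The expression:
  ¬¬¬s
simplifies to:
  ¬s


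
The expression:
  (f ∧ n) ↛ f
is never true.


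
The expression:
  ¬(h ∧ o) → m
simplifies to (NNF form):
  m ∨ (h ∧ o)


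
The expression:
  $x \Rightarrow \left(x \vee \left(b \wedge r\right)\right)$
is always true.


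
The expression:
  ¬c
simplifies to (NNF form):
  ¬c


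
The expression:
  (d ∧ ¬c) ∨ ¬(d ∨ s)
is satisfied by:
  {c: False, s: False, d: False}
  {d: True, c: False, s: False}
  {d: True, s: True, c: False}
  {c: True, d: False, s: False}


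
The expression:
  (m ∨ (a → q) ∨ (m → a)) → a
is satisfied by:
  {a: True}


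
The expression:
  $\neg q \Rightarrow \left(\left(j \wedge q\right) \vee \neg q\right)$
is always true.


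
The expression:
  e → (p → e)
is always true.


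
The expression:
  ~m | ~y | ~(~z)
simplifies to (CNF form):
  z | ~m | ~y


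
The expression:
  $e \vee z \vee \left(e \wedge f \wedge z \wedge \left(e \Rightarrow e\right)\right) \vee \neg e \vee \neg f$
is always true.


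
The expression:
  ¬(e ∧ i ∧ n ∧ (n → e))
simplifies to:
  ¬e ∨ ¬i ∨ ¬n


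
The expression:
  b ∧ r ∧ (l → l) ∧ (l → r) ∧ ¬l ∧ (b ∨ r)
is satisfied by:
  {r: True, b: True, l: False}


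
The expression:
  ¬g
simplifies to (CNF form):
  ¬g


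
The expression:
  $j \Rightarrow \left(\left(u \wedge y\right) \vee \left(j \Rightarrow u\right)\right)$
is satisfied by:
  {u: True, j: False}
  {j: False, u: False}
  {j: True, u: True}


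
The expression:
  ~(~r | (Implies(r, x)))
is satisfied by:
  {r: True, x: False}


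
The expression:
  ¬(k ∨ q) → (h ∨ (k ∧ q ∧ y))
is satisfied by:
  {k: True, q: True, h: True}
  {k: True, q: True, h: False}
  {k: True, h: True, q: False}
  {k: True, h: False, q: False}
  {q: True, h: True, k: False}
  {q: True, h: False, k: False}
  {h: True, q: False, k: False}


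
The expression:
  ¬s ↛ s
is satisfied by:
  {s: False}


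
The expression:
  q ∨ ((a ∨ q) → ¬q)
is always true.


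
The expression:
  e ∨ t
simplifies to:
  e ∨ t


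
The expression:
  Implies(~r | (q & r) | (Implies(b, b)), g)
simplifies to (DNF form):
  g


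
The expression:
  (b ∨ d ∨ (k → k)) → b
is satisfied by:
  {b: True}


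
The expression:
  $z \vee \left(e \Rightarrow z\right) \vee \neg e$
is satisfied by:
  {z: True, e: False}
  {e: False, z: False}
  {e: True, z: True}


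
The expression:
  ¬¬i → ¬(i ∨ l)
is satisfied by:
  {i: False}


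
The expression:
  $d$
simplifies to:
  $d$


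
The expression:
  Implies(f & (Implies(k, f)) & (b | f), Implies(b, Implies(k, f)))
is always true.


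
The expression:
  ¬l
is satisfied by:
  {l: False}


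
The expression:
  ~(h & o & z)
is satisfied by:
  {h: False, z: False, o: False}
  {o: True, h: False, z: False}
  {z: True, h: False, o: False}
  {o: True, z: True, h: False}
  {h: True, o: False, z: False}
  {o: True, h: True, z: False}
  {z: True, h: True, o: False}


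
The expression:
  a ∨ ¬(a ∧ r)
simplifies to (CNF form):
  True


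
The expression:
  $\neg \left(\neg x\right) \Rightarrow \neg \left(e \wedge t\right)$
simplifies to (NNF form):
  $\neg e \vee \neg t \vee \neg x$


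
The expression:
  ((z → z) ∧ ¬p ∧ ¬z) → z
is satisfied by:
  {z: True, p: True}
  {z: True, p: False}
  {p: True, z: False}


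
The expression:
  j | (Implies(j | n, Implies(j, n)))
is always true.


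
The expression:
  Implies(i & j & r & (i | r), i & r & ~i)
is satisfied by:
  {i: False, r: False, j: False}
  {j: True, i: False, r: False}
  {r: True, i: False, j: False}
  {j: True, r: True, i: False}
  {i: True, j: False, r: False}
  {j: True, i: True, r: False}
  {r: True, i: True, j: False}


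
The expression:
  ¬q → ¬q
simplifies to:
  True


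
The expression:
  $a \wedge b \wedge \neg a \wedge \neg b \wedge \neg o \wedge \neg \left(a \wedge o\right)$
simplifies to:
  $\text{False}$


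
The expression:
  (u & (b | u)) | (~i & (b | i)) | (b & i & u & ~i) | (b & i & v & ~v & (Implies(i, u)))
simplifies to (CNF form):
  (b | u) & (u | ~i)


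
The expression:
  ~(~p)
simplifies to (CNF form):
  p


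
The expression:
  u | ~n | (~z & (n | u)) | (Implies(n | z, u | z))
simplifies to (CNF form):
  True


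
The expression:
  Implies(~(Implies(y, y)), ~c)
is always true.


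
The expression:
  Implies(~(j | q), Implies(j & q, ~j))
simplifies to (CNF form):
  True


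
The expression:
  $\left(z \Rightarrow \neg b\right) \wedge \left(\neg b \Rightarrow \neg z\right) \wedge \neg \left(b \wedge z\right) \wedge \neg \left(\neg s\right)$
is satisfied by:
  {s: True, z: False}


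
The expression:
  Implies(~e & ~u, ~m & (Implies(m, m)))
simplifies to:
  e | u | ~m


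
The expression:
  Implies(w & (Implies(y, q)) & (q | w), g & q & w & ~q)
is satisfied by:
  {y: True, w: False, q: False}
  {y: False, w: False, q: False}
  {q: True, y: True, w: False}
  {q: True, y: False, w: False}
  {w: True, y: True, q: False}


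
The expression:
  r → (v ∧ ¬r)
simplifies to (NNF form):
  ¬r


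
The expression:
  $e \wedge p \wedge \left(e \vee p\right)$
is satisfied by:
  {p: True, e: True}


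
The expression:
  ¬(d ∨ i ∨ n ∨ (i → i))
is never true.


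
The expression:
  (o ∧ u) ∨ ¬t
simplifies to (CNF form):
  (o ∨ ¬t) ∧ (u ∨ ¬t)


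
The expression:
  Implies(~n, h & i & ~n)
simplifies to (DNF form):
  n | (h & i)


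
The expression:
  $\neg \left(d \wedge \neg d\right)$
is always true.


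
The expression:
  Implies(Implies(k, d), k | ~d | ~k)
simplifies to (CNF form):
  True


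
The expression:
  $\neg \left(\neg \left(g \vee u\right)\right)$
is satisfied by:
  {g: True, u: True}
  {g: True, u: False}
  {u: True, g: False}


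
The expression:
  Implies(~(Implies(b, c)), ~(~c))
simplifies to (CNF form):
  c | ~b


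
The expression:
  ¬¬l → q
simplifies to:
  q ∨ ¬l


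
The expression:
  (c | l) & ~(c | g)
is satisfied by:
  {l: True, g: False, c: False}


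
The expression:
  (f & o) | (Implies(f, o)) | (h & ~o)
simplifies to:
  h | o | ~f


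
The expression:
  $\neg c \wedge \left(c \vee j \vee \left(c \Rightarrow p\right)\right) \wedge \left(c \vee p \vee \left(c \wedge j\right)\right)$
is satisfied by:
  {p: True, c: False}


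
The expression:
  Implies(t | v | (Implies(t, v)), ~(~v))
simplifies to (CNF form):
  v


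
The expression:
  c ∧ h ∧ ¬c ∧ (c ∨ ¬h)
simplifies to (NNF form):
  False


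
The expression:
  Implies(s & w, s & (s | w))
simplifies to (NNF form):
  True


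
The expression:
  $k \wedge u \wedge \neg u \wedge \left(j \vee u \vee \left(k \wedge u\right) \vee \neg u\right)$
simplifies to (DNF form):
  $\text{False}$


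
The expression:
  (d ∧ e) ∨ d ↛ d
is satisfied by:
  {e: True, d: True}


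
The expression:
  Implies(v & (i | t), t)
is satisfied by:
  {t: True, v: False, i: False}
  {v: False, i: False, t: False}
  {i: True, t: True, v: False}
  {i: True, v: False, t: False}
  {t: True, v: True, i: False}
  {v: True, t: False, i: False}
  {i: True, v: True, t: True}


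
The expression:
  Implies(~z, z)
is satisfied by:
  {z: True}


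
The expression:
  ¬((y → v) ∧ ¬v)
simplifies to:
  v ∨ y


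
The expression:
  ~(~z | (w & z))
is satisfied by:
  {z: True, w: False}


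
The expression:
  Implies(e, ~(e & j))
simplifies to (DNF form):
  ~e | ~j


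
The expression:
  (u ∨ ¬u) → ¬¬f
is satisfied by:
  {f: True}


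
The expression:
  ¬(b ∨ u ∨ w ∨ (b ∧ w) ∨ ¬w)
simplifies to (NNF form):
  False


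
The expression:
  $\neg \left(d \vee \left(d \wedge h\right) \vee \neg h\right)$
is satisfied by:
  {h: True, d: False}


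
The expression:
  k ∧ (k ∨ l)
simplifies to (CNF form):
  k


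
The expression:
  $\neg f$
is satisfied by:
  {f: False}


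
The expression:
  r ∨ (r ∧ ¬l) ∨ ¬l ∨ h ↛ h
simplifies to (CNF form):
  r ∨ ¬l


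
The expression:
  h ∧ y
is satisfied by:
  {h: True, y: True}


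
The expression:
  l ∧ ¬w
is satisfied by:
  {l: True, w: False}


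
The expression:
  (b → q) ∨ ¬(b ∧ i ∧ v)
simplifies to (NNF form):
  q ∨ ¬b ∨ ¬i ∨ ¬v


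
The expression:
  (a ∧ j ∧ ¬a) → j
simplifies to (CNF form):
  True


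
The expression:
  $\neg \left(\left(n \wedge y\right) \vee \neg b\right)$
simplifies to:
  $b \wedge \left(\neg n \vee \neg y\right)$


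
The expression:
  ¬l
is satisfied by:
  {l: False}


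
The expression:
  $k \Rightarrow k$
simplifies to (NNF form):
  $\text{True}$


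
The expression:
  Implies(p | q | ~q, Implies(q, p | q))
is always true.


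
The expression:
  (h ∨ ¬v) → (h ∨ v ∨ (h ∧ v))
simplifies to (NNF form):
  h ∨ v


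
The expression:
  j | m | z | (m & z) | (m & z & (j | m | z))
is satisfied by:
  {z: True, m: True, j: True}
  {z: True, m: True, j: False}
  {z: True, j: True, m: False}
  {z: True, j: False, m: False}
  {m: True, j: True, z: False}
  {m: True, j: False, z: False}
  {j: True, m: False, z: False}


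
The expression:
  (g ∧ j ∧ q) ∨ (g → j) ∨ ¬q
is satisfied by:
  {j: True, q: False, g: False}
  {j: False, q: False, g: False}
  {g: True, j: True, q: False}
  {g: True, j: False, q: False}
  {q: True, j: True, g: False}
  {q: True, j: False, g: False}
  {q: True, g: True, j: True}


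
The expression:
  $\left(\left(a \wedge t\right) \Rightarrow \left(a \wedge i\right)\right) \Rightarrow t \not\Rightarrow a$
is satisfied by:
  {t: True, a: False, i: False}
  {t: True, i: True, a: False}
  {t: True, a: True, i: False}


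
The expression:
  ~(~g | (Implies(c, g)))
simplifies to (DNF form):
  False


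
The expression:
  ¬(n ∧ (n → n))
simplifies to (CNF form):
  ¬n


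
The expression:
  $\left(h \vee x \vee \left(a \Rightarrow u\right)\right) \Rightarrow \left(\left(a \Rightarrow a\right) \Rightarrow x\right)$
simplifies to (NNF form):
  $x \vee \left(a \wedge \neg h \wedge \neg u\right)$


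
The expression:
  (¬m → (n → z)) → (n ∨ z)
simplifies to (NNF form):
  n ∨ z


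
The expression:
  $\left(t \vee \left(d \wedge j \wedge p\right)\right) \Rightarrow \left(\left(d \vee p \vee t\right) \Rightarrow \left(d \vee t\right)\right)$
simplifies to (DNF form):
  $\text{True}$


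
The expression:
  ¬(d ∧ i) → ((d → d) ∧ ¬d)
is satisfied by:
  {i: True, d: False}
  {d: False, i: False}
  {d: True, i: True}


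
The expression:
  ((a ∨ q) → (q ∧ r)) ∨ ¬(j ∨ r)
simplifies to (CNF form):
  (q ∨ ¬a ∨ ¬j) ∧ (q ∨ ¬a ∨ ¬r) ∧ (q ∨ ¬j ∨ ¬q) ∧ (q ∨ ¬q ∨ ¬r) ∧ (r ∨ ¬a ∨ ¬j) ∧ (r ∨ ¬a ∨ ¬r) ∧ (r ∨ ¬j ∨ ¬q) ∧ (r ∨ ¬q ∨ ¬r)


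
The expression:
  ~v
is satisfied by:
  {v: False}


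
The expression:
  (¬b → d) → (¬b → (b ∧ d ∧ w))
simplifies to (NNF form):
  b ∨ ¬d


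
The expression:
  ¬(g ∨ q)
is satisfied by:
  {q: False, g: False}


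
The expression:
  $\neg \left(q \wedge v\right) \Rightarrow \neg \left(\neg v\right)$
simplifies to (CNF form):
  $v$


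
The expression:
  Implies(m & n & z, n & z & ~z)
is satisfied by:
  {m: False, z: False, n: False}
  {n: True, m: False, z: False}
  {z: True, m: False, n: False}
  {n: True, z: True, m: False}
  {m: True, n: False, z: False}
  {n: True, m: True, z: False}
  {z: True, m: True, n: False}


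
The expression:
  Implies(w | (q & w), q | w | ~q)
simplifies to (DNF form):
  True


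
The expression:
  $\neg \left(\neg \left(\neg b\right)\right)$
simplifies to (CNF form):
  $\neg b$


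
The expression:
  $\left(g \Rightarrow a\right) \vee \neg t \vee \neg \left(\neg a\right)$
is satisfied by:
  {a: True, g: False, t: False}
  {g: False, t: False, a: False}
  {a: True, t: True, g: False}
  {t: True, g: False, a: False}
  {a: True, g: True, t: False}
  {g: True, a: False, t: False}
  {a: True, t: True, g: True}


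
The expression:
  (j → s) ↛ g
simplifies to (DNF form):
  (s ∧ ¬g) ∨ (¬g ∧ ¬j)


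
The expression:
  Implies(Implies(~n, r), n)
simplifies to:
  n | ~r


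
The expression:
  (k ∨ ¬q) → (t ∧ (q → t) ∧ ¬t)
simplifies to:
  q ∧ ¬k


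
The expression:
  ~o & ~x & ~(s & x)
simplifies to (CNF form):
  ~o & ~x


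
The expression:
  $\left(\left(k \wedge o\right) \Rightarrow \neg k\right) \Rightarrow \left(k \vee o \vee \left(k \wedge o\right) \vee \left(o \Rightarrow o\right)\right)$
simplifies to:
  $\text{True}$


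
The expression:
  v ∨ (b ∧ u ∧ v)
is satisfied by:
  {v: True}


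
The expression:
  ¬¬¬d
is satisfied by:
  {d: False}


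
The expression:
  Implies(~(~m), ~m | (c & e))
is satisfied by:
  {e: True, c: True, m: False}
  {e: True, c: False, m: False}
  {c: True, e: False, m: False}
  {e: False, c: False, m: False}
  {e: True, m: True, c: True}


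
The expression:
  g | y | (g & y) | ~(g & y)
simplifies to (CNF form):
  True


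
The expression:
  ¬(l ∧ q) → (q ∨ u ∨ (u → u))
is always true.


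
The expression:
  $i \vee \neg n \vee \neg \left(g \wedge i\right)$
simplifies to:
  $\text{True}$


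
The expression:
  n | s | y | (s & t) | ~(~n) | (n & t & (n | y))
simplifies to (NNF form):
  n | s | y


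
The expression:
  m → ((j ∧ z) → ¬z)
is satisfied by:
  {m: False, z: False, j: False}
  {j: True, m: False, z: False}
  {z: True, m: False, j: False}
  {j: True, z: True, m: False}
  {m: True, j: False, z: False}
  {j: True, m: True, z: False}
  {z: True, m: True, j: False}


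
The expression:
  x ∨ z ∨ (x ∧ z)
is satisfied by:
  {x: True, z: True}
  {x: True, z: False}
  {z: True, x: False}


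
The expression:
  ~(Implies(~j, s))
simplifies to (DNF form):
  ~j & ~s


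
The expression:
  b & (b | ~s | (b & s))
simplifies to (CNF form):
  b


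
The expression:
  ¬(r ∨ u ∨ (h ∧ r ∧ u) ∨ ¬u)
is never true.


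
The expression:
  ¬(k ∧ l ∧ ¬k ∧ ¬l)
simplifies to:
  True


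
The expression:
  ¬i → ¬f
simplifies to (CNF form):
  i ∨ ¬f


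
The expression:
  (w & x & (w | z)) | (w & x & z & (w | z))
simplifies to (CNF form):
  w & x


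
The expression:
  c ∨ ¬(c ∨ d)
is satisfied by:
  {c: True, d: False}
  {d: False, c: False}
  {d: True, c: True}


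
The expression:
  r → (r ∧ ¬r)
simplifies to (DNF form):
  ¬r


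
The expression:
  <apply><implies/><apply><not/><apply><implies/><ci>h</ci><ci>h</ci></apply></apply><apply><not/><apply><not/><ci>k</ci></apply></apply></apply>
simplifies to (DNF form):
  <true/>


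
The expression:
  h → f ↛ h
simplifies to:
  ¬h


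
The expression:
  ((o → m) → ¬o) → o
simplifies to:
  o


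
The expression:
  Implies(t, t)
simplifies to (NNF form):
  True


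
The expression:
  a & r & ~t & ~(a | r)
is never true.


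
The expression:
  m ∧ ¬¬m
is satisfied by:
  {m: True}


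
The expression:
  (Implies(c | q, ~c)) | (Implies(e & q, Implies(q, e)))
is always true.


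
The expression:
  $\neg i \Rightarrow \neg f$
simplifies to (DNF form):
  $i \vee \neg f$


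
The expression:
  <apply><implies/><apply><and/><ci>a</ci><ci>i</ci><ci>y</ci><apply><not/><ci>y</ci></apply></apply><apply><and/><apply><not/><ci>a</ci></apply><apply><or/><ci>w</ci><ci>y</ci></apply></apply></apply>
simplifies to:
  <true/>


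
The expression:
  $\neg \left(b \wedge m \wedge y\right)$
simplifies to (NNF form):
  $\neg b \vee \neg m \vee \neg y$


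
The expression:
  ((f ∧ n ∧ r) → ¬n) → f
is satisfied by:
  {f: True}


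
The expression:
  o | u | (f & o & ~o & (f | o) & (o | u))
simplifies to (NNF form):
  o | u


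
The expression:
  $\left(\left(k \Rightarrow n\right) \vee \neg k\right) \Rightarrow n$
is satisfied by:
  {n: True, k: True}
  {n: True, k: False}
  {k: True, n: False}


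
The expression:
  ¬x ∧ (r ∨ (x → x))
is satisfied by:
  {x: False}


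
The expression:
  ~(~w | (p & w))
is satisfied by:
  {w: True, p: False}


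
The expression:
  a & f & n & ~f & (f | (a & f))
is never true.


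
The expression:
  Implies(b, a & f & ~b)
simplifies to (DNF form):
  ~b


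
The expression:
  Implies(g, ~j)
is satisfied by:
  {g: False, j: False}
  {j: True, g: False}
  {g: True, j: False}


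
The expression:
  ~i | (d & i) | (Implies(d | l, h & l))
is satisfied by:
  {d: True, h: True, l: False, i: False}
  {d: True, l: False, h: False, i: False}
  {h: True, d: False, l: False, i: False}
  {d: False, l: False, h: False, i: False}
  {i: True, d: True, h: True, l: False}
  {i: True, d: True, l: False, h: False}
  {i: True, h: True, d: False, l: False}
  {i: True, d: False, l: False, h: False}
  {d: True, l: True, h: True, i: False}
  {d: True, l: True, i: False, h: False}
  {l: True, h: True, i: False, d: False}
  {l: True, i: False, h: False, d: False}
  {d: True, l: True, i: True, h: True}
  {d: True, l: True, i: True, h: False}
  {l: True, i: True, h: True, d: False}


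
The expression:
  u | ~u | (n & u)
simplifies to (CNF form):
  True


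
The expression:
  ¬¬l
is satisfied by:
  {l: True}


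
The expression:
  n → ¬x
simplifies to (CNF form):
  ¬n ∨ ¬x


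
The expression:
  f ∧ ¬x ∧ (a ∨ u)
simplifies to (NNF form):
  f ∧ ¬x ∧ (a ∨ u)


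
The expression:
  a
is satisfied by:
  {a: True}


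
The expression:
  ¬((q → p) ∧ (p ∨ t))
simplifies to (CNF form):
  ¬p ∧ (q ∨ ¬t)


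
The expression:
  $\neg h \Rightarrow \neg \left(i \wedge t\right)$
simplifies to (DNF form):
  $h \vee \neg i \vee \neg t$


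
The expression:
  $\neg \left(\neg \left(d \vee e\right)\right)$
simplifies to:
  $d \vee e$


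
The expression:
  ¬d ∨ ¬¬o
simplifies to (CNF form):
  o ∨ ¬d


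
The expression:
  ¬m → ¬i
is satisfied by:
  {m: True, i: False}
  {i: False, m: False}
  {i: True, m: True}


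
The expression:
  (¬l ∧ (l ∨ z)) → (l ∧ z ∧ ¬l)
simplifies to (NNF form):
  l ∨ ¬z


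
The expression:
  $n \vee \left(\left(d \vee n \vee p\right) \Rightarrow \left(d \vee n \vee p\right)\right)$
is always true.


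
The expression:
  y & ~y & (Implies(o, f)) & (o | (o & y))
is never true.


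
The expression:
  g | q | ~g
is always true.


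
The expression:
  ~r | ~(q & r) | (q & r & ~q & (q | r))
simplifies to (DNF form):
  ~q | ~r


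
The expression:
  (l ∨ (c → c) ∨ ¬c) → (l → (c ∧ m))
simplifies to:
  (c ∧ m) ∨ ¬l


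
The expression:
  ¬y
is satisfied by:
  {y: False}


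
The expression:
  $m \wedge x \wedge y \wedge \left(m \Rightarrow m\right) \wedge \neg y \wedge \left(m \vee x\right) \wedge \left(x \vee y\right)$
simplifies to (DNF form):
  $\text{False}$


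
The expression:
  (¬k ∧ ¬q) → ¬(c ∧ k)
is always true.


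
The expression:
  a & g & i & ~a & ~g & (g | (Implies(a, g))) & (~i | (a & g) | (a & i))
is never true.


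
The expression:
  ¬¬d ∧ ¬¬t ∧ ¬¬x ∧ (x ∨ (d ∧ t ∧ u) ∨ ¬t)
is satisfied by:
  {t: True, d: True, x: True}


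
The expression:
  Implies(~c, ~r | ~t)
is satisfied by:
  {c: True, t: False, r: False}
  {t: False, r: False, c: False}
  {r: True, c: True, t: False}
  {r: True, t: False, c: False}
  {c: True, t: True, r: False}
  {t: True, c: False, r: False}
  {r: True, t: True, c: True}


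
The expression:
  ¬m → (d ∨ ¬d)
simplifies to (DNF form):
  True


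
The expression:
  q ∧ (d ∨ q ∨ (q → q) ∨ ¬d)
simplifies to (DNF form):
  q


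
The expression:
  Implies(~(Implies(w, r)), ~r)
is always true.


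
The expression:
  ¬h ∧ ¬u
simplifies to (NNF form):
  ¬h ∧ ¬u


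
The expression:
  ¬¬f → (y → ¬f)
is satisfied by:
  {y: False, f: False}
  {f: True, y: False}
  {y: True, f: False}


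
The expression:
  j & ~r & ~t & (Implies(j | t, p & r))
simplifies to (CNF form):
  False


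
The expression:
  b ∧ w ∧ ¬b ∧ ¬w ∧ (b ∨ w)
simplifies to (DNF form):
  False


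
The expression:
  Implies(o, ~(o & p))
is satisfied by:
  {p: False, o: False}
  {o: True, p: False}
  {p: True, o: False}


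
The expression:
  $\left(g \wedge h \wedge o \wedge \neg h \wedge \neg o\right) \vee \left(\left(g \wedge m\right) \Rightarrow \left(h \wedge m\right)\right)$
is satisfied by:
  {h: True, g: False, m: False}
  {g: False, m: False, h: False}
  {h: True, m: True, g: False}
  {m: True, g: False, h: False}
  {h: True, g: True, m: False}
  {g: True, h: False, m: False}
  {h: True, m: True, g: True}


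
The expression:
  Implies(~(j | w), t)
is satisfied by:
  {t: True, w: True, j: True}
  {t: True, w: True, j: False}
  {t: True, j: True, w: False}
  {t: True, j: False, w: False}
  {w: True, j: True, t: False}
  {w: True, j: False, t: False}
  {j: True, w: False, t: False}


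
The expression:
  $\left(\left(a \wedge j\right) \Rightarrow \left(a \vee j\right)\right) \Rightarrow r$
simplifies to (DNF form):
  $r$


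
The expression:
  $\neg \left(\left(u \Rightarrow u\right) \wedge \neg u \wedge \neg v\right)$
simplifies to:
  $u \vee v$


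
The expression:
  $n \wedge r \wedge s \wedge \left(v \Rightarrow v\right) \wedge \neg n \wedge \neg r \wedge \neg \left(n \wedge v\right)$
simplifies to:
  $\text{False}$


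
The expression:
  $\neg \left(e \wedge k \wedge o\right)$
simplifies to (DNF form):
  $\neg e \vee \neg k \vee \neg o$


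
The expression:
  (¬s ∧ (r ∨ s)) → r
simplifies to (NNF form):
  True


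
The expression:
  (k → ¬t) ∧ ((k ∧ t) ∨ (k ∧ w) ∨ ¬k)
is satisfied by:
  {w: True, t: False, k: False}
  {t: False, k: False, w: False}
  {w: True, t: True, k: False}
  {t: True, w: False, k: False}
  {k: True, w: True, t: False}


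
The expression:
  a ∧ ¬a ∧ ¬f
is never true.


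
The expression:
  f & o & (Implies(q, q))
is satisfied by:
  {f: True, o: True}


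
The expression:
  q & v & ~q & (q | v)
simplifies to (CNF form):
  False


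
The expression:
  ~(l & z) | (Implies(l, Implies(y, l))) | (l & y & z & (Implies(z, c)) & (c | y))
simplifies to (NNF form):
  True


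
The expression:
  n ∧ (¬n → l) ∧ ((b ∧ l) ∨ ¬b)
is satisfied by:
  {l: True, n: True, b: False}
  {n: True, b: False, l: False}
  {b: True, l: True, n: True}


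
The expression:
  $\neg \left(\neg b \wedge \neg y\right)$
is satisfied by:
  {y: True, b: True}
  {y: True, b: False}
  {b: True, y: False}


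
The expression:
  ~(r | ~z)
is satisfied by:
  {z: True, r: False}


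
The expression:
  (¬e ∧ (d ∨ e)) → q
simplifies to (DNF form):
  e ∨ q ∨ ¬d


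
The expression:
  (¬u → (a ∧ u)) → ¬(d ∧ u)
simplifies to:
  ¬d ∨ ¬u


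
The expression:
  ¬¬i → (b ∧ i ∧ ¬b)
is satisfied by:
  {i: False}


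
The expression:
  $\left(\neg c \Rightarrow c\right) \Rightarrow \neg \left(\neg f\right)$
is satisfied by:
  {f: True, c: False}
  {c: False, f: False}
  {c: True, f: True}


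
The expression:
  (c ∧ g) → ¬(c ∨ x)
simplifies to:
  ¬c ∨ ¬g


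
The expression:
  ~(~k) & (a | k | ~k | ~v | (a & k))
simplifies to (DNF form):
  k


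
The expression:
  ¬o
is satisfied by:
  {o: False}


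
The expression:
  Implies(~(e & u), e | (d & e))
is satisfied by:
  {e: True}


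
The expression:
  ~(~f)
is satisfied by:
  {f: True}


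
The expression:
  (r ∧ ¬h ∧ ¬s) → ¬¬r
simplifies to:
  True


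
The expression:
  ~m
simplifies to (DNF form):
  ~m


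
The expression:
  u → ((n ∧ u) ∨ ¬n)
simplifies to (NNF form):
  True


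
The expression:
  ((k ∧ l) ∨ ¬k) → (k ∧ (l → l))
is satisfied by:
  {k: True}


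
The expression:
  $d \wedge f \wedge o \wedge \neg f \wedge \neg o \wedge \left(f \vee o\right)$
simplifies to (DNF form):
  $\text{False}$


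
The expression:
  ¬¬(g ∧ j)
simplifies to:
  g ∧ j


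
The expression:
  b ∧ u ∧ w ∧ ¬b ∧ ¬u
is never true.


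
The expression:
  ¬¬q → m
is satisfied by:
  {m: True, q: False}
  {q: False, m: False}
  {q: True, m: True}


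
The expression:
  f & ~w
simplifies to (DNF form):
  f & ~w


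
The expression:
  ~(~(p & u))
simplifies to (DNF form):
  p & u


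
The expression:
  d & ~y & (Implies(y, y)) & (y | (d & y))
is never true.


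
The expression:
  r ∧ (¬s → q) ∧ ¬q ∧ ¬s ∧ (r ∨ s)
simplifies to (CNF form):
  False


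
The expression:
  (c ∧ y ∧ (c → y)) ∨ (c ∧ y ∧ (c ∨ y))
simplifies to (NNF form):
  c ∧ y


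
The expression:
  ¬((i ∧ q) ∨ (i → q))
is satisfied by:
  {i: True, q: False}


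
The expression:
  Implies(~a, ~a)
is always true.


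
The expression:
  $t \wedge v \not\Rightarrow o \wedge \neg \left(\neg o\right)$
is never true.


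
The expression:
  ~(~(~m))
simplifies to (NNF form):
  ~m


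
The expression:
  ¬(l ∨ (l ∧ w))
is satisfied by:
  {l: False}


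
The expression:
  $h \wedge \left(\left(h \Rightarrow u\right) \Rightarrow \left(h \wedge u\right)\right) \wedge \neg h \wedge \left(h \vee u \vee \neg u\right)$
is never true.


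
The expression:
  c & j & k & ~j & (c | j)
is never true.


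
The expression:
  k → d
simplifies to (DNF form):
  d ∨ ¬k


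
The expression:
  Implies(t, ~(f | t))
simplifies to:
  ~t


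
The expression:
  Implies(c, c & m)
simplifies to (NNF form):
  m | ~c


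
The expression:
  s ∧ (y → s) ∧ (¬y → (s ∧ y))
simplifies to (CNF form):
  s ∧ y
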